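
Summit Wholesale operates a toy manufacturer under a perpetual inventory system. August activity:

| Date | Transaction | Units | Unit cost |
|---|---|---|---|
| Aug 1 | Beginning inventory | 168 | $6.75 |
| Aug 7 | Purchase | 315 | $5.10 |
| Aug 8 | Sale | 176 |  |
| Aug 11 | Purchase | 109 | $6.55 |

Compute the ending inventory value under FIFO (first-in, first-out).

Aug 8, 176 sold [FIFO — oldest first]: 168 @ $6.75 + 8 @ $5.10 = $1,174.80
Ending inventory: 307 @ $5.10 + 109 @ $6.55 = $2,279.65

Ending inventory = $2,279.65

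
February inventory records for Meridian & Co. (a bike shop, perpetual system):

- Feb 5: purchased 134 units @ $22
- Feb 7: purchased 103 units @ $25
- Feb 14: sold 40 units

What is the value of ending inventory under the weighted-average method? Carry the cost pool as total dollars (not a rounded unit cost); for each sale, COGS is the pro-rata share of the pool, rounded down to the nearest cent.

After Feb 5: 134 on hand, pool $2,948.00 (≈ $22.0000 each)
After Feb 7: 237 on hand, pool $5,523.00 (≈ $23.3038 each)
Feb 14, sell 40: 40/237 × $5,523.00 → $932.15
Ending inventory (cost pool remaining) = $4,590.85

Ending inventory = $4,590.85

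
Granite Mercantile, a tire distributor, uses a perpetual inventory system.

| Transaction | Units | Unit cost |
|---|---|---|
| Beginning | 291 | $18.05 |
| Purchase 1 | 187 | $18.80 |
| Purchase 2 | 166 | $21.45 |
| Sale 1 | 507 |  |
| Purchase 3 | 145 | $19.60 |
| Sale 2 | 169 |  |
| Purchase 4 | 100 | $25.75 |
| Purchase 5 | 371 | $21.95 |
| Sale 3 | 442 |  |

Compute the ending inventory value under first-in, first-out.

Ending inventory = $3,116.90

Sale 1 (507) [FIFO — oldest first]: 291 @ $18.05 + 187 @ $18.80 + 29 @ $21.45 = $9,390.20
Sale 2 (169) [FIFO — oldest first]: 137 @ $21.45 + 32 @ $19.60 = $3,565.85
Sale 3 (442) [FIFO — oldest first]: 113 @ $19.60 + 100 @ $25.75 + 229 @ $21.95 = $9,816.35
Total COGS = $9,390.20 + $3,565.85 + $9,816.35 = $22,772.40
Ending inventory: 142 @ $21.95 = $3,116.90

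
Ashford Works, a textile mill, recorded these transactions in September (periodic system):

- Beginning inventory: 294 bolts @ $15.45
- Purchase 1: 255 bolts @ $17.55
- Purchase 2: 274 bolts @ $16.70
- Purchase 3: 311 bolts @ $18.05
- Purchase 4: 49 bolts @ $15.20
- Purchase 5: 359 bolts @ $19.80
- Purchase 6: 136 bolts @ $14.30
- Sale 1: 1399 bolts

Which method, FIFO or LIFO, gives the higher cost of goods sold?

LIFO

FIFO COGS: 294 @ $15.45 + 255 @ $17.55 + 274 @ $16.70 + 311 @ $18.05 + 49 @ $15.20 + 216 @ $19.80 = $24,228.50
LIFO COGS: 136 @ $14.30 + 359 @ $19.80 + 49 @ $15.20 + 311 @ $18.05 + 274 @ $16.70 + 255 @ $17.55 + 15 @ $15.45 = $24,694.15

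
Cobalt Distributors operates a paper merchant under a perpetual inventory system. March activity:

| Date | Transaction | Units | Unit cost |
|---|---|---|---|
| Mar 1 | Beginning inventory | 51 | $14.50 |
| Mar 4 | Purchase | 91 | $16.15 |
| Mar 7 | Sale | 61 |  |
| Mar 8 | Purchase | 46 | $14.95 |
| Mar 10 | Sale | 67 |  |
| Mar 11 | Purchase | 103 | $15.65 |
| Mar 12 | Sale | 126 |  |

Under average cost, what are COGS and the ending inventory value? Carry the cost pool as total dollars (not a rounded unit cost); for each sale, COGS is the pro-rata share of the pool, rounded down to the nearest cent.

COGS = $3,934.00; ending inventory = $574.80

After Mar 1: 51 on hand, pool $739.50 (≈ $14.5000 each)
After Mar 4: 142 on hand, pool $2,209.15 (≈ $15.5574 each)
Mar 7, sell 61: 61/142 × $2,209.15 → $949.00
After Mar 8: 127 on hand, pool $1,947.85 (≈ $15.3374 each)
Mar 10, sell 67: 67/127 × $1,947.85 → $1,027.60
After Mar 11: 163 on hand, pool $2,532.20 (≈ $15.5350 each)
Mar 12, sell 126: 126/163 × $2,532.20 → $1,957.40
Total COGS = $949.00 + $1,027.60 + $1,957.40 = $3,934.00
Ending inventory (cost pool remaining) = $574.80
Check: goods available $4,508.80 = COGS $3,934.00 + ending $574.80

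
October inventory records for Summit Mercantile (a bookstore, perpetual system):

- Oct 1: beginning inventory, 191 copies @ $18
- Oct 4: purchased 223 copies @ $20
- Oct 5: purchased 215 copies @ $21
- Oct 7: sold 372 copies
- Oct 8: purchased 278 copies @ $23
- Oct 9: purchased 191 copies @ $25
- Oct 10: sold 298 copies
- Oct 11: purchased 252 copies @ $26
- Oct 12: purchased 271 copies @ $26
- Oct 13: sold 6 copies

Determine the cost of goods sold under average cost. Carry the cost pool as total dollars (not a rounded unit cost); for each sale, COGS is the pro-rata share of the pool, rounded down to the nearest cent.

COGS = $14,153.74

After Oct 1: 191 on hand, pool $3,438.00 (≈ $18.0000 each)
After Oct 4: 414 on hand, pool $7,898.00 (≈ $19.0773 each)
After Oct 5: 629 on hand, pool $12,413.00 (≈ $19.7345 each)
Oct 7, sell 372: 372/629 × $12,413.00 → $7,341.23
After Oct 8: 535 on hand, pool $11,465.77 (≈ $21.4313 each)
After Oct 9: 726 on hand, pool $16,240.77 (≈ $22.3702 each)
Oct 10, sell 298: 298/726 × $16,240.77 → $6,666.32
After Oct 11: 680 on hand, pool $16,126.45 (≈ $23.7154 each)
After Oct 12: 951 on hand, pool $23,172.45 (≈ $24.3664 each)
Oct 13, sell 6: 6/951 × $23,172.45 → $146.19
Total COGS = $7,341.23 + $6,666.32 + $146.19 = $14,153.74
Ending inventory (cost pool remaining) = $23,026.26
Check: goods available $37,180.00 = COGS $14,153.74 + ending $23,026.26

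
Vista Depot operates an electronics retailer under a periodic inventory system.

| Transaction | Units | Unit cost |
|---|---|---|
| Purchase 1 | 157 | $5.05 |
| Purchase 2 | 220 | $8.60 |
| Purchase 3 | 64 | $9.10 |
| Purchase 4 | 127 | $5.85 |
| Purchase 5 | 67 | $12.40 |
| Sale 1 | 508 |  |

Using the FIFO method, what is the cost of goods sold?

Sale 1 (508) [FIFO — oldest first]: 157 @ $5.05 + 220 @ $8.60 + 64 @ $9.10 + 67 @ $5.85 = $3,659.20
Ending inventory: 60 @ $5.85 + 67 @ $12.40 = $1,181.80

COGS = $3,659.20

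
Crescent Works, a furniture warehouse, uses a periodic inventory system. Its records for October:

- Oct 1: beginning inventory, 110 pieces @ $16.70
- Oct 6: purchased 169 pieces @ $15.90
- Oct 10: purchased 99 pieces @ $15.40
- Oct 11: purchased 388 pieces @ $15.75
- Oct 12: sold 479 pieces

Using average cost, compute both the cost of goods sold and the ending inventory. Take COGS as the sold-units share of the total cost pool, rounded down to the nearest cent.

Oct 12, sell 479: 479/766 × $12,159.70 → $7,603.78
Ending inventory (cost pool remaining) = $4,555.92

COGS = $7,603.78; ending inventory = $4,555.92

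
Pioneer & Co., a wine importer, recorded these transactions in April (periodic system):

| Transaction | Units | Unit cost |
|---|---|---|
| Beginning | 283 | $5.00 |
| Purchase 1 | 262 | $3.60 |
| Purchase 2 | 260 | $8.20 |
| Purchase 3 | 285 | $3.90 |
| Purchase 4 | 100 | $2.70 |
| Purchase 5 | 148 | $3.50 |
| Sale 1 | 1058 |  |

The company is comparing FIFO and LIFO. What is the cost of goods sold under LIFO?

FIFO COGS: 283 @ $5.00 + 262 @ $3.60 + 260 @ $8.20 + 253 @ $3.90 = $5,476.90
LIFO COGS: 148 @ $3.50 + 100 @ $2.70 + 285 @ $3.90 + 260 @ $8.20 + 262 @ $3.60 + 3 @ $5.00 = $4,989.70

COGS = $4,989.70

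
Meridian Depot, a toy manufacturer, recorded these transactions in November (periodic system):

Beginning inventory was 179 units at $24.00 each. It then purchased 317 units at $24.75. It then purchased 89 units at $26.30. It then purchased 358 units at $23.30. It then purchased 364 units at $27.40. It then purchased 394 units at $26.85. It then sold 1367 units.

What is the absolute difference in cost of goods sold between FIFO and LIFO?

$835.65

FIFO COGS: 179 @ $24.00 + 317 @ $24.75 + 89 @ $26.30 + 358 @ $23.30 + 364 @ $27.40 + 60 @ $26.85 = $34,408.45
LIFO COGS: 394 @ $26.85 + 364 @ $27.40 + 358 @ $23.30 + 89 @ $26.30 + 162 @ $24.75 = $35,244.10
Difference = |$34,408.45 − $35,244.10| = $835.65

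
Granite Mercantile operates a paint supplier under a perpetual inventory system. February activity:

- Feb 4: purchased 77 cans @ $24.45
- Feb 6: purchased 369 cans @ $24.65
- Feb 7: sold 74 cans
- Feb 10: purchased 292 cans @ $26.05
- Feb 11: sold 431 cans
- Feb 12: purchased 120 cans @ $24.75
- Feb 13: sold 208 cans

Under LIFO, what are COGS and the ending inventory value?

Feb 7, 74 sold [LIFO — newest first]: 74 @ $24.65 = $1,824.10
Feb 11, 431 sold [LIFO — newest first]: 292 @ $26.05 + 139 @ $24.65 = $11,032.95
Feb 13, 208 sold [LIFO — newest first]: 120 @ $24.75 + 88 @ $24.65 = $5,139.20
Total COGS = $1,824.10 + $11,032.95 + $5,139.20 = $17,996.25
Ending inventory: 77 @ $24.45 + 68 @ $24.65 = $3,558.85

COGS = $17,996.25; ending inventory = $3,558.85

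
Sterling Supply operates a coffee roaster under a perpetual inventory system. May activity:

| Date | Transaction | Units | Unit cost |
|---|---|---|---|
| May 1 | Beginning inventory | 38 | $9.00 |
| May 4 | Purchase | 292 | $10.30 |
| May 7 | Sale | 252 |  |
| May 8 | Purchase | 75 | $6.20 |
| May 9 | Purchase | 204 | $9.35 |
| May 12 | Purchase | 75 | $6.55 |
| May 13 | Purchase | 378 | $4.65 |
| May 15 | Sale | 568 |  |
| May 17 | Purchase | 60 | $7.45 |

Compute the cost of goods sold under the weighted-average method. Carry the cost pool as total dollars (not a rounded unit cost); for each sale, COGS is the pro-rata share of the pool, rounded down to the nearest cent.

After May 1: 38 on hand, pool $342.00 (≈ $9.0000 each)
After May 4: 330 on hand, pool $3,349.60 (≈ $10.1503 each)
May 7, sell 252: 252/330 × $3,349.60 → $2,557.87
After May 8: 153 on hand, pool $1,256.73 (≈ $8.2139 each)
After May 9: 357 on hand, pool $3,164.13 (≈ $8.8631 each)
After May 12: 432 on hand, pool $3,655.38 (≈ $8.4615 each)
After May 13: 810 on hand, pool $5,413.08 (≈ $6.6828 each)
May 15, sell 568: 568/810 × $5,413.08 → $3,795.83
After May 17: 302 on hand, pool $2,064.25 (≈ $6.8353 each)
Total COGS = $2,557.87 + $3,795.83 = $6,353.70
Ending inventory (cost pool remaining) = $2,064.25

COGS = $6,353.70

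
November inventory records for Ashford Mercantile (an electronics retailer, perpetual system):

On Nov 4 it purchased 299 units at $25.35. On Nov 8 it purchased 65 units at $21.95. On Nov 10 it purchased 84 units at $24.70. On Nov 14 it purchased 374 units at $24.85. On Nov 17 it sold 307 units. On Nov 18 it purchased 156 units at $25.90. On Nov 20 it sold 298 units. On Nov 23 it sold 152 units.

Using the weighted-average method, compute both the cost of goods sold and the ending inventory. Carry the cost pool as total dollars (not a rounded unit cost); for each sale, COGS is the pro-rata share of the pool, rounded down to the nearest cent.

After Nov 4: 299 on hand, pool $7,579.65 (≈ $25.3500 each)
After Nov 8: 364 on hand, pool $9,006.40 (≈ $24.7429 each)
After Nov 10: 448 on hand, pool $11,081.20 (≈ $24.7348 each)
After Nov 14: 822 on hand, pool $20,375.10 (≈ $24.7872 each)
Nov 17, sell 307: 307/822 × $20,375.10 → $7,609.67
After Nov 18: 671 on hand, pool $16,805.83 (≈ $25.0459 each)
Nov 20, sell 298: 298/671 × $16,805.83 → $7,463.69
Nov 23, sell 152: 152/373 × $9,342.14 → $3,806.98
Total COGS = $7,609.67 + $7,463.69 + $3,806.98 = $18,880.34
Ending inventory (cost pool remaining) = $5,535.16
Check: goods available $24,415.50 = COGS $18,880.34 + ending $5,535.16

COGS = $18,880.34; ending inventory = $5,535.16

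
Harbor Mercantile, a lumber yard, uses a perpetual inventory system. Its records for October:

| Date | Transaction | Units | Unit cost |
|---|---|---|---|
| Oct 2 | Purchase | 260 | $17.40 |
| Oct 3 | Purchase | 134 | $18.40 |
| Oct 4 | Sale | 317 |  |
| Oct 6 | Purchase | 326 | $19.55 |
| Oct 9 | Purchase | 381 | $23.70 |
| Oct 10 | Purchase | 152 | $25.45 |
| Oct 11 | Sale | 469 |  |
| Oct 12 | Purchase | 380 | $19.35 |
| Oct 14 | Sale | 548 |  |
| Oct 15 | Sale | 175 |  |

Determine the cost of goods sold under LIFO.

Oct 4, 317 sold [LIFO — newest first]: 134 @ $18.40 + 183 @ $17.40 = $5,649.80
Oct 11, 469 sold [LIFO — newest first]: 152 @ $25.45 + 317 @ $23.70 = $11,381.30
Oct 14, 548 sold [LIFO — newest first]: 380 @ $19.35 + 64 @ $23.70 + 104 @ $19.55 = $10,903.00
Oct 15, 175 sold [LIFO — newest first]: 175 @ $19.55 = $3,421.25
Total COGS = $5,649.80 + $11,381.30 + $10,903.00 + $3,421.25 = $31,355.35
Ending inventory: 77 @ $17.40 + 47 @ $19.55 = $2,258.65
Check: goods available $33,614.00 = COGS $31,355.35 + ending $2,258.65

COGS = $31,355.35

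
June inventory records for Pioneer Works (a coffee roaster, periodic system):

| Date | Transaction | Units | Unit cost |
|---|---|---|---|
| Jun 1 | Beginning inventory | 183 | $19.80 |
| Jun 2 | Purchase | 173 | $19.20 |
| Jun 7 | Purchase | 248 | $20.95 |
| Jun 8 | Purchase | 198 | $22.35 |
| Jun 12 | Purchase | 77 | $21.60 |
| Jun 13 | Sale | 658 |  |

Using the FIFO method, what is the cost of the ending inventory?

Jun 13, 658 sold [FIFO — oldest first]: 183 @ $19.80 + 173 @ $19.20 + 248 @ $20.95 + 54 @ $22.35 = $13,347.50
Ending inventory: 144 @ $22.35 + 77 @ $21.60 = $4,881.60

Ending inventory = $4,881.60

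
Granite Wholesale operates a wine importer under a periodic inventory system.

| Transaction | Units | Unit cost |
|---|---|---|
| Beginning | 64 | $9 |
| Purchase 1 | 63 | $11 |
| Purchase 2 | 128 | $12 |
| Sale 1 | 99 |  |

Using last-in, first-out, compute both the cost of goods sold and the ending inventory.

Sale 1 (99) [LIFO — newest first]: 99 @ $12 = $1,188
Ending inventory: 64 @ $9 + 63 @ $11 + 29 @ $12 = $1,617

COGS = $1,188; ending inventory = $1,617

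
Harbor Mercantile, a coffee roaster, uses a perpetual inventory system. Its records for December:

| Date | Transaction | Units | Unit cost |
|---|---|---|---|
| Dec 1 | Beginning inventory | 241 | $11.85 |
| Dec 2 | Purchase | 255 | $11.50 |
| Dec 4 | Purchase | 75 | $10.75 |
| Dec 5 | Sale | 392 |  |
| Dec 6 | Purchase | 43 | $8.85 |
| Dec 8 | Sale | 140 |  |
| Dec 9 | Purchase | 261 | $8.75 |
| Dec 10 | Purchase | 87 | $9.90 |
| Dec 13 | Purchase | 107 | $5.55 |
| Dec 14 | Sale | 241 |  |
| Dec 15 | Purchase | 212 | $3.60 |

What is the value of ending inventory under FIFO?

Ending inventory = $3,110.85

Dec 5, 392 sold [FIFO — oldest first]: 241 @ $11.85 + 151 @ $11.50 = $4,592.35
Dec 8, 140 sold [FIFO — oldest first]: 104 @ $11.50 + 36 @ $10.75 = $1,583.00
Dec 14, 241 sold [FIFO — oldest first]: 39 @ $10.75 + 43 @ $8.85 + 159 @ $8.75 = $2,191.05
Total COGS = $4,592.35 + $1,583.00 + $2,191.05 = $8,366.40
Ending inventory: 102 @ $8.75 + 87 @ $9.90 + 107 @ $5.55 + 212 @ $3.60 = $3,110.85
Check: goods available $11,477.25 = COGS $8,366.40 + ending $3,110.85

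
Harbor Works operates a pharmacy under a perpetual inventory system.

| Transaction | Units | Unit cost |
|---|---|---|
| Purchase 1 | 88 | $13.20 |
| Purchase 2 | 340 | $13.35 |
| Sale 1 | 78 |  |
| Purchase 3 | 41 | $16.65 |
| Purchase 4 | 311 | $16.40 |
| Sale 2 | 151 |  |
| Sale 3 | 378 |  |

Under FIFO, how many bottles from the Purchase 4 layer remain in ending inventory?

173

Sale 1 (78) [FIFO — oldest first]: 78 @ $13.20 = $1,029.60
Sale 2 (151) [FIFO — oldest first]: 10 @ $13.20 + 141 @ $13.35 = $2,014.35
Sale 3 (378) [FIFO — oldest first]: 199 @ $13.35 + 41 @ $16.65 + 138 @ $16.40 = $5,602.50
Total COGS = $1,029.60 + $2,014.35 + $5,602.50 = $8,646.45
Ending inventory: 173 @ $16.40 = $2,837.20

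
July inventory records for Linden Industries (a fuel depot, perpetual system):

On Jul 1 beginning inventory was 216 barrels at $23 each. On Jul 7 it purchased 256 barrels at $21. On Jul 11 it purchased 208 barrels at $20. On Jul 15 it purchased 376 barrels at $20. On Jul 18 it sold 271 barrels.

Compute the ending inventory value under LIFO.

Jul 18, 271 sold [LIFO — newest first]: 271 @ $20 = $5,420
Ending inventory: 216 @ $23 + 256 @ $21 + 208 @ $20 + 105 @ $20 = $16,604

Ending inventory = $16,604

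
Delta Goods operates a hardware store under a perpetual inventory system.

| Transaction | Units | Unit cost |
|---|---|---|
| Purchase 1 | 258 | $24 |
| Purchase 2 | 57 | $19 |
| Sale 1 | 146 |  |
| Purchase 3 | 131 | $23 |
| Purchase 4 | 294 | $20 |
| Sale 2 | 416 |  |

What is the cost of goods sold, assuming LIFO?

Sale 1 (146) [LIFO — newest first]: 57 @ $19 + 89 @ $24 = $3,219
Sale 2 (416) [LIFO — newest first]: 294 @ $20 + 122 @ $23 = $8,686
Total COGS = $3,219 + $8,686 = $11,905
Ending inventory: 169 @ $24 + 9 @ $23 = $4,263

COGS = $11,905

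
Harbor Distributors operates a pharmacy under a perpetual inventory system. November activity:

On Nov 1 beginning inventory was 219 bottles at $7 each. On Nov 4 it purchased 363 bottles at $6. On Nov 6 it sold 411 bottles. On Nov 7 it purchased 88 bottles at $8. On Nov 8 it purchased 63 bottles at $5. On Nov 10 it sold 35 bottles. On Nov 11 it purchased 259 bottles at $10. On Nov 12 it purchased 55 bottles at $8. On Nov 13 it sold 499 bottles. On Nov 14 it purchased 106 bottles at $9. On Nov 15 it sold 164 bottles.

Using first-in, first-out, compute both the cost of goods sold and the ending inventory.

Nov 6, 411 sold [FIFO — oldest first]: 219 @ $7 + 192 @ $6 = $2,685
Nov 10, 35 sold [FIFO — oldest first]: 35 @ $6 = $210
Nov 13, 499 sold [FIFO — oldest first]: 136 @ $6 + 88 @ $8 + 63 @ $5 + 212 @ $10 = $3,955
Nov 15, 164 sold [FIFO — oldest first]: 47 @ $10 + 55 @ $8 + 62 @ $9 = $1,468
Total COGS = $2,685 + $210 + $3,955 + $1,468 = $8,318
Ending inventory: 44 @ $9 = $396

COGS = $8,318; ending inventory = $396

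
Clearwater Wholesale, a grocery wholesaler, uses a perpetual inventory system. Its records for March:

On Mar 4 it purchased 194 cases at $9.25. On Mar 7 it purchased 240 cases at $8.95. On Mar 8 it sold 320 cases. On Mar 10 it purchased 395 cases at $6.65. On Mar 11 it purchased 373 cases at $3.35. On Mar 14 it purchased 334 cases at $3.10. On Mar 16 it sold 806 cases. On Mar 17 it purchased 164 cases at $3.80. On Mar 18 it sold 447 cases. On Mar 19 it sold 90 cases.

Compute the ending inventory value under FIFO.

Ending inventory = $140.60

Mar 8, 320 sold [FIFO — oldest first]: 194 @ $9.25 + 126 @ $8.95 = $2,922.20
Mar 16, 806 sold [FIFO — oldest first]: 114 @ $8.95 + 395 @ $6.65 + 297 @ $3.35 = $4,642.00
Mar 18, 447 sold [FIFO — oldest first]: 76 @ $3.35 + 334 @ $3.10 + 37 @ $3.80 = $1,430.60
Mar 19, 90 sold [FIFO — oldest first]: 90 @ $3.80 = $342.00
Total COGS = $2,922.20 + $4,642.00 + $1,430.60 + $342.00 = $9,336.80
Ending inventory: 37 @ $3.80 = $140.60
Check: goods available $9,477.40 = COGS $9,336.80 + ending $140.60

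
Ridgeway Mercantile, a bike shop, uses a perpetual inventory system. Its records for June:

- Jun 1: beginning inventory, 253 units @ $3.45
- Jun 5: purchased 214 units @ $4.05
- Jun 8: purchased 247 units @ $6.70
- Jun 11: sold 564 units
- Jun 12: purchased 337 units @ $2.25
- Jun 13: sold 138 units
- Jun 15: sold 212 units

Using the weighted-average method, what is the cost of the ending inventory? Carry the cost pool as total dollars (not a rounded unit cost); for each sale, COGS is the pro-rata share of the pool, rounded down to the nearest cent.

Ending inventory = $413.93

After Jun 1: 253 on hand, pool $872.85 (≈ $3.4500 each)
After Jun 5: 467 on hand, pool $1,739.55 (≈ $3.7249 each)
After Jun 8: 714 on hand, pool $3,394.45 (≈ $4.7541 each)
Jun 11, sell 564: 564/714 × $3,394.45 → $2,681.33
After Jun 12: 487 on hand, pool $1,471.37 (≈ $3.0213 each)
Jun 13, sell 138: 138/487 × $1,471.37 → $416.93
Jun 15, sell 212: 212/349 × $1,054.44 → $640.51
Total COGS = $2,681.33 + $416.93 + $640.51 = $3,738.77
Ending inventory (cost pool remaining) = $413.93
Check: goods available $4,152.70 = COGS $3,738.77 + ending $413.93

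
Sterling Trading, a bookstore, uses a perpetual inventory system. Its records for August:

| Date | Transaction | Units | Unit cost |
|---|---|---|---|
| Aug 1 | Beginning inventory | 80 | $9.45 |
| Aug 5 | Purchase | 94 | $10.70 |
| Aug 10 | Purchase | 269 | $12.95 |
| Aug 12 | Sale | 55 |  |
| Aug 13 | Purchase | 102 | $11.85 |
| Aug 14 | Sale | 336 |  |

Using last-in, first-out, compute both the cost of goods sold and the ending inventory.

Aug 12, 55 sold [LIFO — newest first]: 55 @ $12.95 = $712.25
Aug 14, 336 sold [LIFO — newest first]: 102 @ $11.85 + 214 @ $12.95 + 20 @ $10.70 = $4,194.00
Total COGS = $712.25 + $4,194.00 = $4,906.25
Ending inventory: 80 @ $9.45 + 74 @ $10.70 = $1,547.80

COGS = $4,906.25; ending inventory = $1,547.80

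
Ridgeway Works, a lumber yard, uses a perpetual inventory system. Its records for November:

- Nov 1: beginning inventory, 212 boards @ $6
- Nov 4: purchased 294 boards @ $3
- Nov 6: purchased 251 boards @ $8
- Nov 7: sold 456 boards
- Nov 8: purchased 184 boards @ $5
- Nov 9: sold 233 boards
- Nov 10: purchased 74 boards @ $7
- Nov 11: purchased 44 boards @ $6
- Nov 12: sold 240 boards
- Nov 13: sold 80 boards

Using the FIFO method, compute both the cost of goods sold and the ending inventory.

Nov 7, 456 sold [FIFO — oldest first]: 212 @ $6 + 244 @ $3 = $2,004
Nov 9, 233 sold [FIFO — oldest first]: 50 @ $3 + 183 @ $8 = $1,614
Nov 12, 240 sold [FIFO — oldest first]: 68 @ $8 + 172 @ $5 = $1,404
Nov 13, 80 sold [FIFO — oldest first]: 12 @ $5 + 68 @ $7 = $536
Total COGS = $2,004 + $1,614 + $1,404 + $536 = $5,558
Ending inventory: 6 @ $7 + 44 @ $6 = $306
Check: goods available $5,864 = COGS $5,558 + ending $306

COGS = $5,558; ending inventory = $306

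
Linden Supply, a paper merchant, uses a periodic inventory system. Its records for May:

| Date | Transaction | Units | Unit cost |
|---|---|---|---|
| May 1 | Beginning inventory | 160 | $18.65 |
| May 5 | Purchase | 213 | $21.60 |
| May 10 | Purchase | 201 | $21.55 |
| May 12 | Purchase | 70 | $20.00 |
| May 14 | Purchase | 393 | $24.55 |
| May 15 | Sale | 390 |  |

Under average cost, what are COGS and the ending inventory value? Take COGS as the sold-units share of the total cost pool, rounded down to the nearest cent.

COGS = $8,636.60; ending inventory = $14,327.90

May 15, sell 390: 390/1037 × $22,964.50 → $8,636.60
Ending inventory (cost pool remaining) = $14,327.90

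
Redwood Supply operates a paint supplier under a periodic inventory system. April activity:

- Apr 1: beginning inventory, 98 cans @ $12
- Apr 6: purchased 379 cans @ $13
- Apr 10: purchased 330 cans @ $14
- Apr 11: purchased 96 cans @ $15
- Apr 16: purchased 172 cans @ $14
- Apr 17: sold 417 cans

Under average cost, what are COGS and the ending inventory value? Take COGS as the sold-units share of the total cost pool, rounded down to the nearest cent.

Apr 17, sell 417: 417/1075 × $14,571.00 → $5,652.19
Ending inventory (cost pool remaining) = $8,918.81
Check: goods available $14,571.00 = COGS $5,652.19 + ending $8,918.81

COGS = $5,652.19; ending inventory = $8,918.81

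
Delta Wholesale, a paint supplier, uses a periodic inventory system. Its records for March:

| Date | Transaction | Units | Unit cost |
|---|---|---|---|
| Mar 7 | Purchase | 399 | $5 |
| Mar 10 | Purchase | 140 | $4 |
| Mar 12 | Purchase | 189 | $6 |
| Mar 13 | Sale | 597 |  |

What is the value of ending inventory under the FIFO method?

Ending inventory = $786

Mar 13, 597 sold [FIFO — oldest first]: 399 @ $5 + 140 @ $4 + 58 @ $6 = $2,903
Ending inventory: 131 @ $6 = $786
Check: goods available $3,689 = COGS $2,903 + ending $786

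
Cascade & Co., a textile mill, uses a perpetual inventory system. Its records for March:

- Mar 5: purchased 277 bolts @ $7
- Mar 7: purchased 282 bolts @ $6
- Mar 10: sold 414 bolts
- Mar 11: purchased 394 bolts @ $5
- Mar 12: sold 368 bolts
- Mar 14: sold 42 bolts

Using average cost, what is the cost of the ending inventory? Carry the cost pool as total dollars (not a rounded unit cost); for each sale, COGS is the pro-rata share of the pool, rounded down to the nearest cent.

After Mar 5: 277 on hand, pool $1,939.00 (≈ $7.0000 each)
After Mar 7: 559 on hand, pool $3,631.00 (≈ $6.4955 each)
Mar 10, sell 414: 414/559 × $3,631.00 → $2,689.14
After Mar 11: 539 on hand, pool $2,911.86 (≈ $5.4023 each)
Mar 12, sell 368: 368/539 × $2,911.86 → $1,988.06
Mar 14, sell 42: 42/171 × $923.80 → $226.89
Total COGS = $2,689.14 + $1,988.06 + $226.89 = $4,904.09
Ending inventory (cost pool remaining) = $696.91

Ending inventory = $696.91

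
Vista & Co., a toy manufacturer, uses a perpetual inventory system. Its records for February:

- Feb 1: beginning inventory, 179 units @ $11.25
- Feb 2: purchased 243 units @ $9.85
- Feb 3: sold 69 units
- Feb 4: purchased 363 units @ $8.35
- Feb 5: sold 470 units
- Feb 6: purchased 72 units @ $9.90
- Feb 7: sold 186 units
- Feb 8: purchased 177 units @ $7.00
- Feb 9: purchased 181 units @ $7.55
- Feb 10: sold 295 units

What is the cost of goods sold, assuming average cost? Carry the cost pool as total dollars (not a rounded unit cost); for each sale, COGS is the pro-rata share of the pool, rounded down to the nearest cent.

After Feb 1: 179 on hand, pool $2,013.75 (≈ $11.2500 each)
After Feb 2: 422 on hand, pool $4,407.30 (≈ $10.4438 each)
Feb 3, sell 69: 69/422 × $4,407.30 → $720.62
After Feb 4: 716 on hand, pool $6,717.73 (≈ $9.3823 each)
Feb 5, sell 470: 470/716 × $6,717.73 → $4,409.68
After Feb 6: 318 on hand, pool $3,020.85 (≈ $9.4995 each)
Feb 7, sell 186: 186/318 × $3,020.85 → $1,766.91
After Feb 8: 309 on hand, pool $2,492.94 (≈ $8.0678 each)
After Feb 9: 490 on hand, pool $3,859.49 (≈ $7.8765 each)
Feb 10, sell 295: 295/490 × $3,859.49 → $2,323.57
Total COGS = $720.62 + $4,409.68 + $1,766.91 + $2,323.57 = $9,220.78
Ending inventory (cost pool remaining) = $1,535.92

COGS = $9,220.78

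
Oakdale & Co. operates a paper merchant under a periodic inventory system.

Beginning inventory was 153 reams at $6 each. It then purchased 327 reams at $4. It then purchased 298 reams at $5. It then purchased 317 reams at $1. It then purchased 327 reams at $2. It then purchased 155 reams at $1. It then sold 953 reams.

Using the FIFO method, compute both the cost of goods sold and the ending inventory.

Sale 1 (953) [FIFO — oldest first]: 153 @ $6 + 327 @ $4 + 298 @ $5 + 175 @ $1 = $3,891
Ending inventory: 142 @ $1 + 327 @ $2 + 155 @ $1 = $951

COGS = $3,891; ending inventory = $951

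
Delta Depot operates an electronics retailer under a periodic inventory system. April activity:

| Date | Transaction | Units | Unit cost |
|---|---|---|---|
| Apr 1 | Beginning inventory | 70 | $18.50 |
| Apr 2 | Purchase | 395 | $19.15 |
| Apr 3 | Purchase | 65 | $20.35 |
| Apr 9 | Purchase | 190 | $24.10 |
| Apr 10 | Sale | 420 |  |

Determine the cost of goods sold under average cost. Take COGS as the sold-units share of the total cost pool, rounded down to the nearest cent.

Apr 10, sell 420: 420/720 × $14,761.00 → $8,610.58
Ending inventory (cost pool remaining) = $6,150.42
Check: goods available $14,761.00 = COGS $8,610.58 + ending $6,150.42

COGS = $8,610.58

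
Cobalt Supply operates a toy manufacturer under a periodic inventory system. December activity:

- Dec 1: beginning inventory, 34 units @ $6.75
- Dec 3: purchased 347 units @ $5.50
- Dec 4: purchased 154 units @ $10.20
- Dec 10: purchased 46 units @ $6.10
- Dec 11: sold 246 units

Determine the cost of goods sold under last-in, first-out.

Dec 11, 246 sold [LIFO — newest first]: 46 @ $6.10 + 154 @ $10.20 + 46 @ $5.50 = $2,104.40
Ending inventory: 34 @ $6.75 + 301 @ $5.50 = $1,885.00
Check: goods available $3,989.40 = COGS $2,104.40 + ending $1,885.00

COGS = $2,104.40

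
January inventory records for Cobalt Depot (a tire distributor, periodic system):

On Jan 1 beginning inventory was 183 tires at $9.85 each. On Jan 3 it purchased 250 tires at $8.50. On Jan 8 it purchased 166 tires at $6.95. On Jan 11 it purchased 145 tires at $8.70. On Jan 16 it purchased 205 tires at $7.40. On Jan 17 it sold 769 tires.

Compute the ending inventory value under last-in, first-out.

Ending inventory = $1,773.00

Jan 17, 769 sold [LIFO — newest first]: 205 @ $7.40 + 145 @ $8.70 + 166 @ $6.95 + 250 @ $8.50 + 3 @ $9.85 = $6,086.75
Ending inventory: 180 @ $9.85 = $1,773.00
Check: goods available $7,859.75 = COGS $6,086.75 + ending $1,773.00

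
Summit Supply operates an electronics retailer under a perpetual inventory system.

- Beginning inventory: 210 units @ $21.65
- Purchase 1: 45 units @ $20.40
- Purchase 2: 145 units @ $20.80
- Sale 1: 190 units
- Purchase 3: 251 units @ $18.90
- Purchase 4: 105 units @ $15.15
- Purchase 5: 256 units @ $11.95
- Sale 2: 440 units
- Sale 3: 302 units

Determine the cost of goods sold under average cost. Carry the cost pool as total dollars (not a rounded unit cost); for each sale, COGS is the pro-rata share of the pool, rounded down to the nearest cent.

COGS = $16,526.79

After Beginning: 210 on hand, pool $4,546.50 (≈ $21.6500 each)
After Purchase 1: 255 on hand, pool $5,464.50 (≈ $21.4294 each)
After Purchase 2: 400 on hand, pool $8,480.50 (≈ $21.2013 each)
Sale 1, sell 190: 190/400 × $8,480.50 → $4,028.23
After Purchase 3: 461 on hand, pool $9,196.17 (≈ $19.9483 each)
After Purchase 4: 566 on hand, pool $10,786.92 (≈ $19.0582 each)
After Purchase 5: 822 on hand, pool $13,846.12 (≈ $16.8444 each)
Sale 2, sell 440: 440/822 × $13,846.12 → $7,411.54
Sale 3, sell 302: 302/382 × $6,434.58 → $5,087.02
Total COGS = $4,028.23 + $7,411.54 + $5,087.02 = $16,526.79
Ending inventory (cost pool remaining) = $1,347.56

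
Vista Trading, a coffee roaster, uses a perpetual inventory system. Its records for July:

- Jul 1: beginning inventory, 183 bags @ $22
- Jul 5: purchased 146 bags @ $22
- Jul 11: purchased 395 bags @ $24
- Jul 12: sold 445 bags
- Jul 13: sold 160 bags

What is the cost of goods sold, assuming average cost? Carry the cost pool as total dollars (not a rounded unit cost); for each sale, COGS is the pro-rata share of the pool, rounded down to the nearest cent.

After Jul 1: 183 on hand, pool $4,026.00 (≈ $22.0000 each)
After Jul 5: 329 on hand, pool $7,238.00 (≈ $22.0000 each)
After Jul 11: 724 on hand, pool $16,718.00 (≈ $23.0912 each)
Jul 12, sell 445: 445/724 × $16,718.00 → $10,275.56
Jul 13, sell 160: 160/279 × $6,442.44 → $3,694.58
Total COGS = $10,275.56 + $3,694.58 = $13,970.14
Ending inventory (cost pool remaining) = $2,747.86

COGS = $13,970.14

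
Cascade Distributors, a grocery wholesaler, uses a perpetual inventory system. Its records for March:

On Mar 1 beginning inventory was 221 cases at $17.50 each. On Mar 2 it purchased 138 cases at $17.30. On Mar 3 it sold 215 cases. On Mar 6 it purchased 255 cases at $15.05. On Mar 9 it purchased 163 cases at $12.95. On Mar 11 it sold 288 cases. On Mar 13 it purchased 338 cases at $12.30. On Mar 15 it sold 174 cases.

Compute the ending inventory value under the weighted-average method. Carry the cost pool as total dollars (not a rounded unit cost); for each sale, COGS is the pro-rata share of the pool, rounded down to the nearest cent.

After Mar 1: 221 on hand, pool $3,867.50 (≈ $17.5000 each)
After Mar 2: 359 on hand, pool $6,254.90 (≈ $17.4231 each)
Mar 3, sell 215: 215/359 × $6,254.90 → $3,745.97
After Mar 6: 399 on hand, pool $6,346.68 (≈ $15.9065 each)
After Mar 9: 562 on hand, pool $8,457.53 (≈ $15.0490 each)
Mar 11, sell 288: 288/562 × $8,457.53 → $4,334.10
After Mar 13: 612 on hand, pool $8,280.83 (≈ $13.5308 each)
Mar 15, sell 174: 174/612 × $8,280.83 → $2,354.35
Total COGS = $3,745.97 + $4,334.10 + $2,354.35 = $10,434.42
Ending inventory (cost pool remaining) = $5,926.48

Ending inventory = $5,926.48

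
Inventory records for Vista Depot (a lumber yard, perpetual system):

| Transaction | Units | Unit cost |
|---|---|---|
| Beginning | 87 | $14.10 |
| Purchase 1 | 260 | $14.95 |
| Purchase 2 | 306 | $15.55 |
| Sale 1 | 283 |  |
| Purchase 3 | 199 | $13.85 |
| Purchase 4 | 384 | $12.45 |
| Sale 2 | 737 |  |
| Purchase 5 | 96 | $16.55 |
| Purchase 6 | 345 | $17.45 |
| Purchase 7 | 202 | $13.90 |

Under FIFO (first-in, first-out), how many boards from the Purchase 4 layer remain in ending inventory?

Sale 1 (283) [FIFO — oldest first]: 87 @ $14.10 + 196 @ $14.95 = $4,156.90
Sale 2 (737) [FIFO — oldest first]: 64 @ $14.95 + 306 @ $15.55 + 199 @ $13.85 + 168 @ $12.45 = $10,562.85
Total COGS = $4,156.90 + $10,562.85 = $14,719.75
Ending inventory: 216 @ $12.45 + 96 @ $16.55 + 345 @ $17.45 + 202 @ $13.90 = $13,106.05
Check: goods available $27,825.80 = COGS $14,719.75 + ending $13,106.05

216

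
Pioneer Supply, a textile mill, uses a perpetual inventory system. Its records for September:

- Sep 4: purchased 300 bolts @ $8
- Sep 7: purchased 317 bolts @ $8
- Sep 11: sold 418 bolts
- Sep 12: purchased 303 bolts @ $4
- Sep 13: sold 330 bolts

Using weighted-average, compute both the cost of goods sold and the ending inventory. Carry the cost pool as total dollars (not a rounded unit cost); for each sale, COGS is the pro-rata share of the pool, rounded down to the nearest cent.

COGS = $5,187.26; ending inventory = $960.74

After Sep 4: 300 on hand, pool $2,400.00 (≈ $8.0000 each)
After Sep 7: 617 on hand, pool $4,936.00 (≈ $8.0000 each)
Sep 11, sell 418: 418/617 × $4,936.00 → $3,344.00
After Sep 12: 502 on hand, pool $2,804.00 (≈ $5.5857 each)
Sep 13, sell 330: 330/502 × $2,804.00 → $1,843.26
Total COGS = $3,344.00 + $1,843.26 = $5,187.26
Ending inventory (cost pool remaining) = $960.74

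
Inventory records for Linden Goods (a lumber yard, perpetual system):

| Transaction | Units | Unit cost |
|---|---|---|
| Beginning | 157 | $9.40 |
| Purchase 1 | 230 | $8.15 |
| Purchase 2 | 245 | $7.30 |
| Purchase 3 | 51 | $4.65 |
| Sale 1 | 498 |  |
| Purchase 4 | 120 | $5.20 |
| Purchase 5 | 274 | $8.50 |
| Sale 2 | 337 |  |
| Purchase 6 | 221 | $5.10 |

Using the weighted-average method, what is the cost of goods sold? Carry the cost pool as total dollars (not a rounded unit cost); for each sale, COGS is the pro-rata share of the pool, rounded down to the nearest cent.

COGS = $6,486.08

After Beginning: 157 on hand, pool $1,475.80 (≈ $9.4000 each)
After Purchase 1: 387 on hand, pool $3,350.30 (≈ $8.6571 each)
After Purchase 2: 632 on hand, pool $5,138.80 (≈ $8.1310 each)
After Purchase 3: 683 on hand, pool $5,375.95 (≈ $7.8711 each)
Sale 1, sell 498: 498/683 × $5,375.95 → $3,919.79
After Purchase 4: 305 on hand, pool $2,080.16 (≈ $6.8202 each)
After Purchase 5: 579 on hand, pool $4,409.16 (≈ $7.6151 each)
Sale 2, sell 337: 337/579 × $4,409.16 → $2,566.29
After Purchase 6: 463 on hand, pool $2,969.97 (≈ $6.4146 each)
Total COGS = $3,919.79 + $2,566.29 = $6,486.08
Ending inventory (cost pool remaining) = $2,969.97
Check: goods available $9,456.05 = COGS $6,486.08 + ending $2,969.97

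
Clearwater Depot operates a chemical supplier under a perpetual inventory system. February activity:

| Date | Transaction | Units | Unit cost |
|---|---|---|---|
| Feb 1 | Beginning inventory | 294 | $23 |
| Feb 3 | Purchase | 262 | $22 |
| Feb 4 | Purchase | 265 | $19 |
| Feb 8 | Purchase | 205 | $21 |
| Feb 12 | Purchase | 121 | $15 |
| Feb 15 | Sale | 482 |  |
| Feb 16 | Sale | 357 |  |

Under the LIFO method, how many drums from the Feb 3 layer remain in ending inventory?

14

Feb 15, 482 sold [LIFO — newest first]: 121 @ $15 + 205 @ $21 + 156 @ $19 = $9,084
Feb 16, 357 sold [LIFO — newest first]: 109 @ $19 + 248 @ $22 = $7,527
Total COGS = $9,084 + $7,527 = $16,611
Ending inventory: 294 @ $23 + 14 @ $22 = $7,070
Check: goods available $23,681 = COGS $16,611 + ending $7,070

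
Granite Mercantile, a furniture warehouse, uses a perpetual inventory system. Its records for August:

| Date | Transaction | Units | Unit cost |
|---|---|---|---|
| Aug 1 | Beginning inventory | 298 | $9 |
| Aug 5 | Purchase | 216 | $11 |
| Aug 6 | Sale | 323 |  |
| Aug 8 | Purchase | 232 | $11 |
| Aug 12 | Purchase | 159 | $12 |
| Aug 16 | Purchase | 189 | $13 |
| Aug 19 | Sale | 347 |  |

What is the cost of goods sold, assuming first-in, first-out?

Aug 6, 323 sold [FIFO — oldest first]: 298 @ $9 + 25 @ $11 = $2,957
Aug 19, 347 sold [FIFO — oldest first]: 191 @ $11 + 156 @ $11 = $3,817
Total COGS = $2,957 + $3,817 = $6,774
Ending inventory: 76 @ $11 + 159 @ $12 + 189 @ $13 = $5,201
Check: goods available $11,975 = COGS $6,774 + ending $5,201

COGS = $6,774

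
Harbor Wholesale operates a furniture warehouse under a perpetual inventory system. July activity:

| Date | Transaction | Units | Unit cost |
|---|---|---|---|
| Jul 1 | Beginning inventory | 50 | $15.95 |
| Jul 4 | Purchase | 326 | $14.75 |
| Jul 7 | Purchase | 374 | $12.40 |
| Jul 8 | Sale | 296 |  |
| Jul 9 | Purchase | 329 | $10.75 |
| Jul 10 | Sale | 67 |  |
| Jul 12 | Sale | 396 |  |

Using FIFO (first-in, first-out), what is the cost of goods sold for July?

COGS = $10,340.35

Jul 8, 296 sold [FIFO — oldest first]: 50 @ $15.95 + 246 @ $14.75 = $4,426.00
Jul 10, 67 sold [FIFO — oldest first]: 67 @ $14.75 = $988.25
Jul 12, 396 sold [FIFO — oldest first]: 13 @ $14.75 + 374 @ $12.40 + 9 @ $10.75 = $4,926.10
Total COGS = $4,426.00 + $988.25 + $4,926.10 = $10,340.35
Ending inventory: 320 @ $10.75 = $3,440.00
Check: goods available $13,780.35 = COGS $10,340.35 + ending $3,440.00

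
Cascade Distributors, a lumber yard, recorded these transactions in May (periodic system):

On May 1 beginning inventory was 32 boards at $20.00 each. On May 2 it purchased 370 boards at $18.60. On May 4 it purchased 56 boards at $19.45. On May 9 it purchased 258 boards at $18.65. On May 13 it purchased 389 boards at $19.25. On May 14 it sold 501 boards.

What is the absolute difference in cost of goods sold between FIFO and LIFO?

$163.90

FIFO COGS: 32 @ $20.00 + 370 @ $18.60 + 56 @ $19.45 + 43 @ $18.65 = $9,413.15
LIFO COGS: 389 @ $19.25 + 112 @ $18.65 = $9,577.05
Difference = |$9,413.15 − $9,577.05| = $163.90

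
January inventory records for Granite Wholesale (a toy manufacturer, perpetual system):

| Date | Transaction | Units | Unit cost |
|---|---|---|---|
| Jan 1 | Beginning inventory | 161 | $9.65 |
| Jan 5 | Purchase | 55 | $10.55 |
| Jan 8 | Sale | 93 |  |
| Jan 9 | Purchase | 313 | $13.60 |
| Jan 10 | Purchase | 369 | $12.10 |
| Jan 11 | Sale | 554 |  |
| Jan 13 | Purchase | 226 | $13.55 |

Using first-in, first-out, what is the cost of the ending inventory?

Jan 8, 93 sold [FIFO — oldest first]: 93 @ $9.65 = $897.45
Jan 11, 554 sold [FIFO — oldest first]: 68 @ $9.65 + 55 @ $10.55 + 313 @ $13.60 + 118 @ $12.10 = $6,921.05
Total COGS = $897.45 + $6,921.05 = $7,818.50
Ending inventory: 251 @ $12.10 + 226 @ $13.55 = $6,099.40

Ending inventory = $6,099.40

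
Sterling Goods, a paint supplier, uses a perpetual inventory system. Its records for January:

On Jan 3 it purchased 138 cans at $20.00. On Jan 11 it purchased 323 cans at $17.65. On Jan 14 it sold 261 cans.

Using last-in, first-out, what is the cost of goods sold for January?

Jan 14, 261 sold [LIFO — newest first]: 261 @ $17.65 = $4,606.65
Ending inventory: 138 @ $20.00 + 62 @ $17.65 = $3,854.30
Check: goods available $8,460.95 = COGS $4,606.65 + ending $3,854.30

COGS = $4,606.65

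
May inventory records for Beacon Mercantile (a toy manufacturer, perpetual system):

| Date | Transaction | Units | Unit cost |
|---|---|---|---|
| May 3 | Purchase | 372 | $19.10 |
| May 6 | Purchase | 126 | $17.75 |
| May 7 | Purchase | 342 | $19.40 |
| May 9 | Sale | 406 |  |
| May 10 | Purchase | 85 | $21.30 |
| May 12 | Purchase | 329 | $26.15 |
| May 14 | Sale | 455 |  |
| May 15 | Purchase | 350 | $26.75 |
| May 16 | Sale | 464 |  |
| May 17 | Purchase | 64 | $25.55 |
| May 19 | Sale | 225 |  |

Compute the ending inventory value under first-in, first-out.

May 9, 406 sold [FIFO — oldest first]: 372 @ $19.10 + 34 @ $17.75 = $7,708.70
May 14, 455 sold [FIFO — oldest first]: 92 @ $17.75 + 342 @ $19.40 + 21 @ $21.30 = $8,715.10
May 16, 464 sold [FIFO — oldest first]: 64 @ $21.30 + 329 @ $26.15 + 71 @ $26.75 = $11,865.80
May 19, 225 sold [FIFO — oldest first]: 225 @ $26.75 = $6,018.75
Total COGS = $7,708.70 + $8,715.10 + $11,865.80 + $6,018.75 = $34,308.35
Ending inventory: 54 @ $26.75 + 64 @ $25.55 = $3,079.70

Ending inventory = $3,079.70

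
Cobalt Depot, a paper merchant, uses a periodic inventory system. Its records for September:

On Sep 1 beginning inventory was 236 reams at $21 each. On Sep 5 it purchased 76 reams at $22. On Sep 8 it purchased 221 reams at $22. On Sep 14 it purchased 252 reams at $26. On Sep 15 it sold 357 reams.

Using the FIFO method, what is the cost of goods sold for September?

Sep 15, 357 sold [FIFO — oldest first]: 236 @ $21 + 76 @ $22 + 45 @ $22 = $7,618
Ending inventory: 176 @ $22 + 252 @ $26 = $10,424
Check: goods available $18,042 = COGS $7,618 + ending $10,424

COGS = $7,618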